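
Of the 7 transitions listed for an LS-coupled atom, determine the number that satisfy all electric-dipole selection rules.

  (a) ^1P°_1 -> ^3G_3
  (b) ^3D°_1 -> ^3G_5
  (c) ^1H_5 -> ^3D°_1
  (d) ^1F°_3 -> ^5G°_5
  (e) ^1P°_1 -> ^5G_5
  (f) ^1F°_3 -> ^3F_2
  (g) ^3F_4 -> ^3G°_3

(a) forbidden (ΔS, ΔL, ΔJ fail)
(b) forbidden (ΔL, ΔJ fail)
(c) forbidden (ΔS, ΔL, ΔJ fail)
(d) forbidden (parity, ΔS, ΔJ fail)
(e) forbidden (ΔS, ΔL, ΔJ fail)
(f) forbidden (ΔS fails)
(g) allowed
Total allowed: 1 of 7.

1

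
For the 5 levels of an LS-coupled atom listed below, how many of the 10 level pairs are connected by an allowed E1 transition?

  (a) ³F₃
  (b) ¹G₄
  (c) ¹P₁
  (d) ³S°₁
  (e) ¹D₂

(a)–(b): forbidden (parity, ΔS).
(a)–(c): forbidden (parity, ΔS, ΔL, ΔJ).
(a)–(d): forbidden (ΔL, ΔJ).
(a)–(e): forbidden (parity, ΔS).
(b)–(c): forbidden (parity, ΔL, ΔJ).
(b)–(d): forbidden (ΔS, ΔL, ΔJ).
(b)–(e): forbidden (parity, ΔL, ΔJ).
(c)–(d): forbidden (ΔS).
(c)–(e): forbidden (parity).
(d)–(e): forbidden (ΔS, ΔL).
Allowed pairs: 0 of 10.

0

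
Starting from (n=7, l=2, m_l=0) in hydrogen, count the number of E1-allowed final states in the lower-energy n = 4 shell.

6

E1 requires Δl = ±1, so l_f ∈ {1, 3}; with 0 ≤ l_f ≤ n_f−1 = 3, the allowed l_f values are {1, 3}.
For l_f = 1: m_f ∈ {m_i−1, m_i, m_i+1} ∩ [−1, 1] = {-1, 0, 1} → 3 states.
For l_f = 3: m_f ∈ {m_i−1, m_i, m_i+1} ∩ [−3, 3] = {-1, 0, 1} → 3 states.
Total: 6.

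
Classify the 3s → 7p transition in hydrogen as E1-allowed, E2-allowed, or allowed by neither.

Δl = 1 − 0 = +1; l_i + l_f = 1.
E1 (Δl = ±1): satisfied.
E2 (Δl = 0,±2, l_i+l_f ≥ 2): not satisfied.

E1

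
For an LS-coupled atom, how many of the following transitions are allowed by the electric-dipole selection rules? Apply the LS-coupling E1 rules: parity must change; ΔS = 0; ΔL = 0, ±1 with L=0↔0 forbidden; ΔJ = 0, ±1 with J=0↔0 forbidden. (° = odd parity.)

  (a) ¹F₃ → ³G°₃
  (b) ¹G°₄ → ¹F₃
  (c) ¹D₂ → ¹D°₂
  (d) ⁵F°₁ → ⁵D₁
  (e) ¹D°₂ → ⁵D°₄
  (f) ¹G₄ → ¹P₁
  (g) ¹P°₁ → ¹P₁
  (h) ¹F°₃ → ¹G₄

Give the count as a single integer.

(a) forbidden (ΔS fails)
(b) allowed
(c) allowed
(d) allowed
(e) forbidden (parity, ΔS, ΔJ fail)
(f) forbidden (parity, ΔL, ΔJ fail)
(g) allowed
(h) allowed
Total allowed: 5 of 8.

5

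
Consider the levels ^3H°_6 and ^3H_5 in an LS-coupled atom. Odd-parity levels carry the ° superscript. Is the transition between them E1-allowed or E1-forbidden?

Initial level: S=1, L=5, J=6, parity odd. Final level: S=1, L=5, J=5, parity even.
Parity must change: odd → even — ok.
ΔS = 0: S: 1 → 1 — ok.
ΔL = 0, ±1 (not L=0↔0): L: 5 → 5, ΔL = +0 — ok.
ΔJ = 0, ±1 (not J=0↔0): J: 6 → 5, ΔJ = -1 — ok.
All four E1 rules are satisfied.

allowed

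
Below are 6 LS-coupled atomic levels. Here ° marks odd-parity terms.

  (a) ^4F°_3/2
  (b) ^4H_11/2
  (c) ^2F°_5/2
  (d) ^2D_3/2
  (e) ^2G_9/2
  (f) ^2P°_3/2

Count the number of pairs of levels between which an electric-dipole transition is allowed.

(a)–(b): forbidden (ΔL, ΔJ).
(a)–(c): forbidden (parity, ΔS).
(a)–(d): forbidden (ΔS).
(a)–(e): forbidden (ΔS, ΔJ).
(a)–(f): forbidden (parity, ΔS, ΔL).
(b)–(c): forbidden (ΔS, ΔL, ΔJ).
(b)–(d): forbidden (parity, ΔS, ΔL, ΔJ).
(b)–(e): forbidden (parity, ΔS).
(b)–(f): forbidden (ΔS, ΔL, ΔJ).
(c)–(d): allowed.
(c)–(e): forbidden (ΔJ).
(c)–(f): forbidden (parity, ΔL).
(d)–(e): forbidden (parity, ΔL, ΔJ).
(d)–(f): allowed.
(e)–(f): forbidden (ΔL, ΔJ).
Allowed pairs: 2 of 15.

2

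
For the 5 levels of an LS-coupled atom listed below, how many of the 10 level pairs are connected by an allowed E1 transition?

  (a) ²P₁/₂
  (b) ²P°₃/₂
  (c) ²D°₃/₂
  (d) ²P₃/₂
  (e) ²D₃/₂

(a)–(b): allowed.
(a)–(c): allowed.
(a)–(d): forbidden (parity).
(a)–(e): forbidden (parity).
(b)–(c): forbidden (parity).
(b)–(d): allowed.
(b)–(e): allowed.
(c)–(d): allowed.
(c)–(e): allowed.
(d)–(e): forbidden (parity).
Allowed pairs: 6 of 10.

6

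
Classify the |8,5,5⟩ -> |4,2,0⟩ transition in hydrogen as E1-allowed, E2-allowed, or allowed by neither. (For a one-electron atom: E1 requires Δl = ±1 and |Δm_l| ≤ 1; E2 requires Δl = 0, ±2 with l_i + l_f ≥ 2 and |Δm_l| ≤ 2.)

neither

Δl = 2 − 5 = -3; l_i + l_f = 7.
Δm_l = -5.
E1 (Δl = ±1, |Δm_l| ≤ 1): not satisfied.
E2 (Δl = 0,±2, l_i+l_f ≥ 2, |Δm_l| ≤ 2): not satisfied.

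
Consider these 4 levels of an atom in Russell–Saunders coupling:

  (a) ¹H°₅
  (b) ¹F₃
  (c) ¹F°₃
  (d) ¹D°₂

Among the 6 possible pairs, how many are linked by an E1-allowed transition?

(a)–(b): forbidden (ΔL, ΔJ).
(a)–(c): forbidden (parity, ΔL, ΔJ).
(a)–(d): forbidden (parity, ΔL, ΔJ).
(b)–(c): allowed.
(b)–(d): allowed.
(c)–(d): forbidden (parity).
Allowed pairs: 2 of 6.

2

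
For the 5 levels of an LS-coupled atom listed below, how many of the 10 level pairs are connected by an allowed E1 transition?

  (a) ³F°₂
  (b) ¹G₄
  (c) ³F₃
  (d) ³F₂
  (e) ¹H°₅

(a)–(b): forbidden (ΔS, ΔJ).
(a)–(c): allowed.
(a)–(d): allowed.
(a)–(e): forbidden (parity, ΔS, ΔL, ΔJ).
(b)–(c): forbidden (parity, ΔS).
(b)–(d): forbidden (parity, ΔS, ΔJ).
(b)–(e): allowed.
(c)–(d): forbidden (parity).
(c)–(e): forbidden (ΔS, ΔL, ΔJ).
(d)–(e): forbidden (ΔS, ΔL, ΔJ).
Allowed pairs: 3 of 10.

3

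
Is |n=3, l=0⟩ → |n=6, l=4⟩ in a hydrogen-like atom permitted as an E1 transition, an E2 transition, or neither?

neither

Δl = 4 − 0 = +4; l_i + l_f = 4.
E1 (Δl = ±1): not satisfied.
E2 (Δl = 0,±2, l_i+l_f ≥ 2): not satisfied.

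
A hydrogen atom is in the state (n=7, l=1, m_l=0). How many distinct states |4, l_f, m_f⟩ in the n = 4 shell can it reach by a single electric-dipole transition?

4

E1 requires Δl = ±1, so l_f ∈ {0, 2}; with 0 ≤ l_f ≤ n_f−1 = 3, the allowed l_f values are {0, 2}.
For l_f = 0: m_f ∈ {m_i−1, m_i, m_i+1} ∩ [−0, 0] = {0} → 1 state.
For l_f = 2: m_f ∈ {m_i−1, m_i, m_i+1} ∩ [−2, 2] = {-1, 0, 1} → 3 states.
Total: 4.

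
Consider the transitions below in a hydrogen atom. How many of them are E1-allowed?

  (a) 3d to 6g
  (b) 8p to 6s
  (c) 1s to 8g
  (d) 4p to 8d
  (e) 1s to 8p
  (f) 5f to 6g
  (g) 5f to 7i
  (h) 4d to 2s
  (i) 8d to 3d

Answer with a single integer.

4

(a) forbidden — Δl = +2 (E1 requires Δl = ±1)
(b) allowed
(c) forbidden — Δl = +4 (E1 requires Δl = ±1)
(d) allowed
(e) allowed
(f) allowed
(g) forbidden — Δl = +3 (E1 requires Δl = ±1)
(h) forbidden — Δl = -2 (E1 requires Δl = ±1)
(i) forbidden — Δl = +0 (E1 requires Δl = ±1)
Total allowed: 4 of 9.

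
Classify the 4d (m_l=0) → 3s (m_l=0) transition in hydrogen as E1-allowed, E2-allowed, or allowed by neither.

E2

Δl = 0 − 2 = -2; l_i + l_f = 2.
Δm_l = +0.
E1 (Δl = ±1, |Δm_l| ≤ 1): not satisfied.
E2 (Δl = 0,±2, l_i+l_f ≥ 2, |Δm_l| ≤ 2): satisfied.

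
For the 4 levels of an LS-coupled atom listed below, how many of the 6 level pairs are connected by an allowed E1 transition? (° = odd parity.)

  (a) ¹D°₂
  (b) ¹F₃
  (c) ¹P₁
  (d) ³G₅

(a)–(b): allowed.
(a)–(c): allowed.
(a)–(d): forbidden (ΔS, ΔL, ΔJ).
(b)–(c): forbidden (parity, ΔL, ΔJ).
(b)–(d): forbidden (parity, ΔS, ΔJ).
(c)–(d): forbidden (parity, ΔS, ΔL, ΔJ).
Allowed pairs: 2 of 6.

2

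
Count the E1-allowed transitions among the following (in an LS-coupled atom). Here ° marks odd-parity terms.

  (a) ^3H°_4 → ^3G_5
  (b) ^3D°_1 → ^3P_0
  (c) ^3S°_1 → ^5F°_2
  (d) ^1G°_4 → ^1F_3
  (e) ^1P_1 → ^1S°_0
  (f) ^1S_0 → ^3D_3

4

(a) allowed
(b) allowed
(c) forbidden (parity, ΔS, ΔL fail)
(d) allowed
(e) allowed
(f) forbidden (parity, ΔS, ΔL, ΔJ fail)
Total allowed: 4 of 6.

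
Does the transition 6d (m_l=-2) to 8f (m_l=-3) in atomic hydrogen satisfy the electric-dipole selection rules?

allowed

Δl = 3 − 2 = +1; the E1 rule Δl = ±1 is satisfied.
Δm_l = -3 − (-2) = -1. E1 requires Δm_l = 0, ±1: satisfied.
All E1 selection rules are satisfied.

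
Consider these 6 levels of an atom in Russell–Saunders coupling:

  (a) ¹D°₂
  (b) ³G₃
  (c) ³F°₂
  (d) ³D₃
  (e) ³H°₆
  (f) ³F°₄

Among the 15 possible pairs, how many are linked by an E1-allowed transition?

(a)–(b): forbidden (ΔS, ΔL).
(a)–(c): forbidden (parity, ΔS).
(a)–(d): forbidden (ΔS).
(a)–(e): forbidden (parity, ΔS, ΔL, ΔJ).
(a)–(f): forbidden (parity, ΔS, ΔJ).
(b)–(c): allowed.
(b)–(d): forbidden (parity, ΔL).
(b)–(e): forbidden (ΔJ).
(b)–(f): allowed.
(c)–(d): allowed.
(c)–(e): forbidden (parity, ΔL, ΔJ).
(c)–(f): forbidden (parity, ΔJ).
(d)–(e): forbidden (ΔL, ΔJ).
(d)–(f): allowed.
(e)–(f): forbidden (parity, ΔL, ΔJ).
Allowed pairs: 4 of 15.

4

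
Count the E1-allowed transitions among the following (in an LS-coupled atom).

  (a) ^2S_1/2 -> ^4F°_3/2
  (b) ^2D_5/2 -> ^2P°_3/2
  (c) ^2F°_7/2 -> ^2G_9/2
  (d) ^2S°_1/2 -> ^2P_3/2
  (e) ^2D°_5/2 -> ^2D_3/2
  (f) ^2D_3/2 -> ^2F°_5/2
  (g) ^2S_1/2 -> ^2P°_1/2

(a) forbidden (ΔS, ΔL fail)
(b) allowed
(c) allowed
(d) allowed
(e) allowed
(f) allowed
(g) allowed
Total allowed: 6 of 7.

6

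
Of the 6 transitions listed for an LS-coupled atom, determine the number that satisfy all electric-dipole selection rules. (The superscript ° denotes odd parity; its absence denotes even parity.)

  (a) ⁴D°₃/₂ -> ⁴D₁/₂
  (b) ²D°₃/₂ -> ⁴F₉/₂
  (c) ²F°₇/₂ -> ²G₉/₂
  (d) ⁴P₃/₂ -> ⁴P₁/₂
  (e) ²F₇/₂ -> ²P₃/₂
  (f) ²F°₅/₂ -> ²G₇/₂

(a) allowed
(b) forbidden (ΔS, ΔJ fail)
(c) allowed
(d) forbidden (parity fails)
(e) forbidden (parity, ΔL, ΔJ fail)
(f) allowed
Total allowed: 3 of 6.

3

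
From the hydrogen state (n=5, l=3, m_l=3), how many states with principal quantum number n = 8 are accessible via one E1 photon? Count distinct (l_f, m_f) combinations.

E1 requires Δl = ±1, so l_f ∈ {2, 4}; with 0 ≤ l_f ≤ n_f−1 = 7, the allowed l_f values are {2, 4}.
For l_f = 2: m_f ∈ {m_i−1, m_i, m_i+1} ∩ [−2, 2] = {2} → 1 state.
For l_f = 4: m_f ∈ {m_i−1, m_i, m_i+1} ∩ [−4, 4] = {2, 3, 4} → 3 states.
Total: 4.

4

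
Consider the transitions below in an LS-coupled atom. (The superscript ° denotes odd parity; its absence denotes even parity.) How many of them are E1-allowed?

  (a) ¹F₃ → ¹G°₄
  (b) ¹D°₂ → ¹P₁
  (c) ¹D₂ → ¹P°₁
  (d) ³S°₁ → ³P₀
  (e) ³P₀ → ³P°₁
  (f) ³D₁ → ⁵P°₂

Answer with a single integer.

5

(a) allowed
(b) allowed
(c) allowed
(d) allowed
(e) allowed
(f) forbidden (ΔS fails)
Total allowed: 5 of 6.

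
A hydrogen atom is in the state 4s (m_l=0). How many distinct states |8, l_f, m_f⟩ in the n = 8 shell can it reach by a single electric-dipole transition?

3

E1 requires Δl = ±1, so l_f ∈ {-1, 1}; with 0 ≤ l_f ≤ n_f−1 = 7, the allowed l_f values are {1}.
For l_f = 1: m_f ∈ {m_i−1, m_i, m_i+1} ∩ [−1, 1] = {-1, 0, 1} → 3 states.
Total: 3.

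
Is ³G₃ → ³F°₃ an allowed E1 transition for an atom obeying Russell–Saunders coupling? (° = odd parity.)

allowed

Initial level: S=1, L=4, J=3, parity even. Final level: S=1, L=3, J=3, parity odd.
Parity must change: even → odd — passes.
ΔS = 0: S: 1 → 1 — passes.
ΔL = 0, ±1 (not L=0↔0): L: 4 → 3, ΔL = -1 — passes.
ΔJ = 0, ±1 (not J=0↔0): J: 3 → 3, ΔJ = +0 — passes.
All four E1 rules are satisfied.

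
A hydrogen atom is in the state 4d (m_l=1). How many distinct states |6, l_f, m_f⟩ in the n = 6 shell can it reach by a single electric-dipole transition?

E1 requires Δl = ±1, so l_f ∈ {1, 3}; with 0 ≤ l_f ≤ n_f−1 = 5, the allowed l_f values are {1, 3}.
For l_f = 1: m_f ∈ {m_i−1, m_i, m_i+1} ∩ [−1, 1] = {0, 1} → 2 states.
For l_f = 3: m_f ∈ {m_i−1, m_i, m_i+1} ∩ [−3, 3] = {0, 1, 2} → 3 states.
Total: 5.

5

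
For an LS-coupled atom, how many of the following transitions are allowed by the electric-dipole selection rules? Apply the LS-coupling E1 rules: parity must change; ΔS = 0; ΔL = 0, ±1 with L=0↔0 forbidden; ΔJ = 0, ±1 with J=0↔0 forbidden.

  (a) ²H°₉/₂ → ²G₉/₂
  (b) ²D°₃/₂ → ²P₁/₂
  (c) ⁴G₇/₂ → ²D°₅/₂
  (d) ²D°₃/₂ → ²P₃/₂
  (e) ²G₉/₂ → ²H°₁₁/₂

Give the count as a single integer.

(a) allowed
(b) allowed
(c) forbidden (ΔS, ΔL fail)
(d) allowed
(e) allowed
Total allowed: 4 of 5.

4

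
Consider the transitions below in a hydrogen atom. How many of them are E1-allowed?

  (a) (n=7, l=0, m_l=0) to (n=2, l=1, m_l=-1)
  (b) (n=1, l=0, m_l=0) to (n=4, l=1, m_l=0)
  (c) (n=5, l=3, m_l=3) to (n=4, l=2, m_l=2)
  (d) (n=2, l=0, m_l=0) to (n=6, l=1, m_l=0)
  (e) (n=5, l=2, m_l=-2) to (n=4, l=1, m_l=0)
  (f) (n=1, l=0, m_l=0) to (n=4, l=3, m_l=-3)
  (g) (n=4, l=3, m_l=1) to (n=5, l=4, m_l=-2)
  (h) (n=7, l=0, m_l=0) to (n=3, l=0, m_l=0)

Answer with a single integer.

(a) allowed
(b) allowed
(c) allowed
(d) allowed
(e) forbidden — Δm_l = +2 (E1 requires Δm_l = 0, ±1)
(f) forbidden — Δl = +3 (E1 requires Δl = ±1); Δm_l = -3 (E1 requires Δm_l = 0, ±1)
(g) forbidden — Δm_l = -3 (E1 requires Δm_l = 0, ±1)
(h) forbidden — Δl = +0 (E1 requires Δl = ±1)
Total allowed: 4 of 8.

4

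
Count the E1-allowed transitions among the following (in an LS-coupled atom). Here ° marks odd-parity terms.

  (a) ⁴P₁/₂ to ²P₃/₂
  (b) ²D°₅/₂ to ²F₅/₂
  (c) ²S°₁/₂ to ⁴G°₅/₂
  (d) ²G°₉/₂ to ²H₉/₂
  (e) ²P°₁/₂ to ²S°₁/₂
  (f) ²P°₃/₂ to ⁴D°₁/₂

2

(a) forbidden (parity, ΔS fail)
(b) allowed
(c) forbidden (parity, ΔS, ΔL, ΔJ fail)
(d) allowed
(e) forbidden (parity fails)
(f) forbidden (parity, ΔS fail)
Total allowed: 2 of 6.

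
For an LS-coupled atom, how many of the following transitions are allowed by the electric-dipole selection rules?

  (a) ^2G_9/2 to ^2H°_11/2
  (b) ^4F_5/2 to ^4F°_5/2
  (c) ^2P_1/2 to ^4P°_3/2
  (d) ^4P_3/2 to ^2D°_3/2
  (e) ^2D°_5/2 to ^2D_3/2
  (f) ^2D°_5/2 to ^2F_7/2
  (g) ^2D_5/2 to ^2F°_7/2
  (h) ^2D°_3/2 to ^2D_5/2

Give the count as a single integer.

(a) allowed
(b) allowed
(c) forbidden (ΔS fails)
(d) forbidden (ΔS fails)
(e) allowed
(f) allowed
(g) allowed
(h) allowed
Total allowed: 6 of 8.

6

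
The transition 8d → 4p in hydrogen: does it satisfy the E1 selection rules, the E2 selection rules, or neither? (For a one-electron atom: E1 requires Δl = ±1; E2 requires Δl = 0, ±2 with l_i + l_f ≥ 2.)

Δl = 1 − 2 = -1; l_i + l_f = 3.
E1 (Δl = ±1): satisfied.
E2 (Δl = 0,±2, l_i+l_f ≥ 2): not satisfied.

E1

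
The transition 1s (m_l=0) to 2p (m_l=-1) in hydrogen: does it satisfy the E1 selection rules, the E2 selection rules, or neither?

E1

Δl = 1 − 0 = +1; l_i + l_f = 1.
Δm_l = -1.
E1 (Δl = ±1, |Δm_l| ≤ 1): satisfied.
E2 (Δl = 0,±2, l_i+l_f ≥ 2, |Δm_l| ≤ 2): not satisfied.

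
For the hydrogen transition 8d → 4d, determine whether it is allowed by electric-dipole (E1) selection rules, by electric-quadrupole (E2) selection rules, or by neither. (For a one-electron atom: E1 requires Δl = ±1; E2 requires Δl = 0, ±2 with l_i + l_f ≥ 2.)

Δl = 2 − 2 = +0; l_i + l_f = 4.
E1 (Δl = ±1): not satisfied.
E2 (Δl = 0,±2, l_i+l_f ≥ 2): satisfied.

E2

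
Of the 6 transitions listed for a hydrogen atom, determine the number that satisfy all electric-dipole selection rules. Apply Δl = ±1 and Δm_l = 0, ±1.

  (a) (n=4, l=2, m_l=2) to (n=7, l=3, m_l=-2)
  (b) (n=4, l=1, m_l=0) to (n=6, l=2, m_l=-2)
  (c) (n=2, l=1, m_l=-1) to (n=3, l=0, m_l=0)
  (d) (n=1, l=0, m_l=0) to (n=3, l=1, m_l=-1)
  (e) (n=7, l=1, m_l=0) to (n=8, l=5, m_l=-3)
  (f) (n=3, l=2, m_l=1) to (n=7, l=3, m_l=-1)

2

(a) forbidden — Δm_l = -4 (E1 requires Δm_l = 0, ±1)
(b) forbidden — Δm_l = -2 (E1 requires Δm_l = 0, ±1)
(c) allowed
(d) allowed
(e) forbidden — Δl = +4 (E1 requires Δl = ±1); Δm_l = -3 (E1 requires Δm_l = 0, ±1)
(f) forbidden — Δm_l = -2 (E1 requires Δm_l = 0, ±1)
Total allowed: 2 of 6.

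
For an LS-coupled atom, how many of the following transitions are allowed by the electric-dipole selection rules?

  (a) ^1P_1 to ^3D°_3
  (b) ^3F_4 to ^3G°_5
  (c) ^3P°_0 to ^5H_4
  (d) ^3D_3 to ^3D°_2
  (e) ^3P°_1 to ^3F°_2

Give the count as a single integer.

2

(a) forbidden (ΔS, ΔJ fail)
(b) allowed
(c) forbidden (ΔS, ΔL, ΔJ fail)
(d) allowed
(e) forbidden (parity, ΔL fail)
Total allowed: 2 of 5.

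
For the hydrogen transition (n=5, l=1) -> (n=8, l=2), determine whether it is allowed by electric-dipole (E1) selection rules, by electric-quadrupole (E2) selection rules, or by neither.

Δl = 2 − 1 = +1; l_i + l_f = 3.
E1 (Δl = ±1): satisfied.
E2 (Δl = 0,±2, l_i+l_f ≥ 2): not satisfied.

E1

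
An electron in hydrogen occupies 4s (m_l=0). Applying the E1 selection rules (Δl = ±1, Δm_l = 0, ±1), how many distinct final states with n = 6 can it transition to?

3

E1 requires Δl = ±1, so l_f ∈ {-1, 1}; with 0 ≤ l_f ≤ n_f−1 = 5, the allowed l_f values are {1}.
For l_f = 1: m_f ∈ {m_i−1, m_i, m_i+1} ∩ [−1, 1] = {-1, 0, 1} → 3 states.
Total: 3.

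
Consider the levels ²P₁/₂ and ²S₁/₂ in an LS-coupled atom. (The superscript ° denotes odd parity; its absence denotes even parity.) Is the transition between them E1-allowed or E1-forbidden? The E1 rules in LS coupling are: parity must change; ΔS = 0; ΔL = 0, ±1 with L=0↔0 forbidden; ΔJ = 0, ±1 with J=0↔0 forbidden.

forbidden

Initial level: S=1/2, L=1, J=1/2, parity even. Final level: S=1/2, L=0, J=1/2, parity even.
ΔS = 0: S: 1/2 → 1/2 — ✓.
ΔJ = 0, ±1 (not J=0↔0): J: 1/2 → 1/2, ΔJ = +0 — ✓.
ΔL = 0, ±1 (not L=0↔0): L: 1 → 0, ΔL = -1 — ✓.
Parity must change: even → even — ✗.
Rule(s) violated: parity.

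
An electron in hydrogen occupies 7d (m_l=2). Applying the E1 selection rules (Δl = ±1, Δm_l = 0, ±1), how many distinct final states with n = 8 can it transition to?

4

E1 requires Δl = ±1, so l_f ∈ {1, 3}; with 0 ≤ l_f ≤ n_f−1 = 7, the allowed l_f values are {1, 3}.
For l_f = 1: m_f ∈ {m_i−1, m_i, m_i+1} ∩ [−1, 1] = {1} → 1 state.
For l_f = 3: m_f ∈ {m_i−1, m_i, m_i+1} ∩ [−3, 3] = {1, 2, 3} → 3 states.
Total: 4.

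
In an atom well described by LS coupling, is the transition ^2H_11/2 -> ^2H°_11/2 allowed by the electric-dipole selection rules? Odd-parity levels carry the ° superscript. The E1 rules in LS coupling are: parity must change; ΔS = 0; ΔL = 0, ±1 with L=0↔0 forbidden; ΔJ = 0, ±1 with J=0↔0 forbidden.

Initial level: S=1/2, L=5, J=11/2, parity even. Final level: S=1/2, L=5, J=11/2, parity odd.
ΔS = 0: S: 1/2 → 1/2 — passes.
ΔJ = 0, ±1 (not J=0↔0): J: 11/2 → 11/2, ΔJ = +0 — passes.
Parity must change: even → odd — passes.
ΔL = 0, ±1 (not L=0↔0): L: 5 → 5, ΔL = +0 — passes.
All four E1 rules are satisfied.

allowed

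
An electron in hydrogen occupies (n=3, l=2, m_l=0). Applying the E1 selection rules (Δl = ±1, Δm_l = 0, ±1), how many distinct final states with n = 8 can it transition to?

6

E1 requires Δl = ±1, so l_f ∈ {1, 3}; with 0 ≤ l_f ≤ n_f−1 = 7, the allowed l_f values are {1, 3}.
For l_f = 1: m_f ∈ {m_i−1, m_i, m_i+1} ∩ [−1, 1] = {-1, 0, 1} → 3 states.
For l_f = 3: m_f ∈ {m_i−1, m_i, m_i+1} ∩ [−3, 3] = {-1, 0, 1} → 3 states.
Total: 6.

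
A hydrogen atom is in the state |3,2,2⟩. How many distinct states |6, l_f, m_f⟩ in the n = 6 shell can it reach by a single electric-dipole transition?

4

E1 requires Δl = ±1, so l_f ∈ {1, 3}; with 0 ≤ l_f ≤ n_f−1 = 5, the allowed l_f values are {1, 3}.
For l_f = 1: m_f ∈ {m_i−1, m_i, m_i+1} ∩ [−1, 1] = {1} → 1 state.
For l_f = 3: m_f ∈ {m_i−1, m_i, m_i+1} ∩ [−3, 3] = {1, 2, 3} → 3 states.
Total: 4.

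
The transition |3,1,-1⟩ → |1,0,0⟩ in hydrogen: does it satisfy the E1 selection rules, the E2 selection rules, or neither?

E1

Δl = 0 − 1 = -1; l_i + l_f = 1.
Δm_l = +1.
E1 (Δl = ±1, |Δm_l| ≤ 1): satisfied.
E2 (Δl = 0,±2, l_i+l_f ≥ 2, |Δm_l| ≤ 2): not satisfied.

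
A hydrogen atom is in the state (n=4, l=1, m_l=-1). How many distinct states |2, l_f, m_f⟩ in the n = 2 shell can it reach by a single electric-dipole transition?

1

E1 requires Δl = ±1, so l_f ∈ {0, 2}; with 0 ≤ l_f ≤ n_f−1 = 1, the allowed l_f values are {0}.
For l_f = 0: m_f ∈ {m_i−1, m_i, m_i+1} ∩ [−0, 0] = {0} → 1 state.
Total: 1.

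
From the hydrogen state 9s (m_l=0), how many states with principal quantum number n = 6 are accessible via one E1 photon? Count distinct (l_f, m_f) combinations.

3

E1 requires Δl = ±1, so l_f ∈ {-1, 1}; with 0 ≤ l_f ≤ n_f−1 = 5, the allowed l_f values are {1}.
For l_f = 1: m_f ∈ {m_i−1, m_i, m_i+1} ∩ [−1, 1] = {-1, 0, 1} → 3 states.
Total: 3.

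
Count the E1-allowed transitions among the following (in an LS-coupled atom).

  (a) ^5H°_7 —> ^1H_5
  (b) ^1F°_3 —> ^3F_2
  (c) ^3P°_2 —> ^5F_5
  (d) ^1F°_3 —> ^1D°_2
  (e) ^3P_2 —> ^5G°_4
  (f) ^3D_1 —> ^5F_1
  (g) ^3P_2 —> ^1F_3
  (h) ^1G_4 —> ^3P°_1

(a) forbidden (ΔS, ΔJ fail)
(b) forbidden (ΔS fails)
(c) forbidden (ΔS, ΔL, ΔJ fail)
(d) forbidden (parity fails)
(e) forbidden (ΔS, ΔL, ΔJ fail)
(f) forbidden (parity, ΔS fail)
(g) forbidden (parity, ΔS, ΔL fail)
(h) forbidden (ΔS, ΔL, ΔJ fail)
Total allowed: 0 of 8.

0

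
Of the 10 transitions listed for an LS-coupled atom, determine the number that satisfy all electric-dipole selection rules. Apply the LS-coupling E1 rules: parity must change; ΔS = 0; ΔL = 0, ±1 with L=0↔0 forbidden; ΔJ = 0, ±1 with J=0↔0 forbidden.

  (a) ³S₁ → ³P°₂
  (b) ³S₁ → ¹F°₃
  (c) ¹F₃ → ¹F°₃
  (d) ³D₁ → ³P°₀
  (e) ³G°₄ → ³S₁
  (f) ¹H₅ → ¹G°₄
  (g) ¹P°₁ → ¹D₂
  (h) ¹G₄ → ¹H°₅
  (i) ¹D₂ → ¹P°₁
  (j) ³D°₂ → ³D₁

(a) allowed
(b) forbidden (ΔS, ΔL, ΔJ fail)
(c) allowed
(d) allowed
(e) forbidden (ΔL, ΔJ fail)
(f) allowed
(g) allowed
(h) allowed
(i) allowed
(j) allowed
Total allowed: 8 of 10.

8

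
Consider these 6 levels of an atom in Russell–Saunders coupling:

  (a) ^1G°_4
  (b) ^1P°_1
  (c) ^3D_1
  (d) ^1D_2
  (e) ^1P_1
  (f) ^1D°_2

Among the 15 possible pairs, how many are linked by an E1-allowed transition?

4

(a)–(b): forbidden (parity, ΔL, ΔJ).
(a)–(c): forbidden (ΔS, ΔL, ΔJ).
(a)–(d): forbidden (ΔL, ΔJ).
(a)–(e): forbidden (ΔL, ΔJ).
(a)–(f): forbidden (parity, ΔL, ΔJ).
(b)–(c): forbidden (ΔS).
(b)–(d): allowed.
(b)–(e): allowed.
(b)–(f): forbidden (parity).
(c)–(d): forbidden (parity, ΔS).
(c)–(e): forbidden (parity, ΔS).
(c)–(f): forbidden (ΔS).
(d)–(e): forbidden (parity).
(d)–(f): allowed.
(e)–(f): allowed.
Allowed pairs: 4 of 15.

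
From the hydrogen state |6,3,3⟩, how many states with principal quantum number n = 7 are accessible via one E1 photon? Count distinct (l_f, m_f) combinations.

4

E1 requires Δl = ±1, so l_f ∈ {2, 4}; with 0 ≤ l_f ≤ n_f−1 = 6, the allowed l_f values are {2, 4}.
For l_f = 2: m_f ∈ {m_i−1, m_i, m_i+1} ∩ [−2, 2] = {2} → 1 state.
For l_f = 4: m_f ∈ {m_i−1, m_i, m_i+1} ∩ [−4, 4] = {2, 3, 4} → 3 states.
Total: 4.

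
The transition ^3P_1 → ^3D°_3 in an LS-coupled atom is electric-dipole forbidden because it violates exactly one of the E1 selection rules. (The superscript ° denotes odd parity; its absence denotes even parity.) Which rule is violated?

the ΔJ = 0, ±1 rule

Reading off the term symbols: S 1→1, L 1→2, J 1→3, parity even→odd.
ΔJ = 0, ±1 (not J=0↔0): J: 1 → 3, ΔJ = +2 — ✗.
Parity must change: even → odd — ✓.
ΔL = 0, ±1 (not L=0↔0): L: 1 → 2, ΔL = +1 — ✓.
ΔS = 0: S: 1 → 1 — ✓.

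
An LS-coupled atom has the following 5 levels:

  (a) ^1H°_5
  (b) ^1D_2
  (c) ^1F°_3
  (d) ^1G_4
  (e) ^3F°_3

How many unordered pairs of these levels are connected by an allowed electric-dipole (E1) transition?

3

(a)–(b): forbidden (ΔL, ΔJ).
(a)–(c): forbidden (parity, ΔL, ΔJ).
(a)–(d): allowed.
(a)–(e): forbidden (parity, ΔS, ΔL, ΔJ).
(b)–(c): allowed.
(b)–(d): forbidden (parity, ΔL, ΔJ).
(b)–(e): forbidden (ΔS).
(c)–(d): allowed.
(c)–(e): forbidden (parity, ΔS).
(d)–(e): forbidden (ΔS).
Allowed pairs: 3 of 10.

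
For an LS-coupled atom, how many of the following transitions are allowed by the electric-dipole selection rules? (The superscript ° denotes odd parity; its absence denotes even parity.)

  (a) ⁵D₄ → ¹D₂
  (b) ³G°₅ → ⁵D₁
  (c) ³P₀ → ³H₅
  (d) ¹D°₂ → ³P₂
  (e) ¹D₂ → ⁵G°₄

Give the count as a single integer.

0

(a) forbidden (parity, ΔS, ΔJ fail)
(b) forbidden (ΔS, ΔL, ΔJ fail)
(c) forbidden (parity, ΔL, ΔJ fail)
(d) forbidden (ΔS fails)
(e) forbidden (ΔS, ΔL, ΔJ fail)
Total allowed: 0 of 5.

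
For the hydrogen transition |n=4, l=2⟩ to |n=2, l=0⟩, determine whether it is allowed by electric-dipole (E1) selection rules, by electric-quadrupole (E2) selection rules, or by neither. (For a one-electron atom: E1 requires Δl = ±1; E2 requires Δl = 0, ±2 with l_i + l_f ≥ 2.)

E2

Δl = 0 − 2 = -2; l_i + l_f = 2.
E1 (Δl = ±1): not satisfied.
E2 (Δl = 0,±2, l_i+l_f ≥ 2): satisfied.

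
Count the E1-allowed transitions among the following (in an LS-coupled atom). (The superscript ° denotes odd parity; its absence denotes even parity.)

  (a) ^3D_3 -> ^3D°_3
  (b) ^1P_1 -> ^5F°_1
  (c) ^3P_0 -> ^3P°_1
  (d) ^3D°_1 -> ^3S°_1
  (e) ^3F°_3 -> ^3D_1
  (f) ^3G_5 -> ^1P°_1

(a) allowed
(b) forbidden (ΔS, ΔL fail)
(c) allowed
(d) forbidden (parity, ΔL fail)
(e) forbidden (ΔJ fails)
(f) forbidden (ΔS, ΔL, ΔJ fail)
Total allowed: 2 of 6.

2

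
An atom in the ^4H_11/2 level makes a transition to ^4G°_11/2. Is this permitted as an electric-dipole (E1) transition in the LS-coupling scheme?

Parity must change: even → odd — ok.
ΔS = 0: S: 3/2 → 3/2 — ok.
ΔL = 0, ±1 (not L=0↔0): L: 5 → 4, ΔL = -1 — ok.
ΔJ = 0, ±1 (not J=0↔0): J: 11/2 → 11/2, ΔJ = +0 — ok.
All four E1 rules are satisfied.

allowed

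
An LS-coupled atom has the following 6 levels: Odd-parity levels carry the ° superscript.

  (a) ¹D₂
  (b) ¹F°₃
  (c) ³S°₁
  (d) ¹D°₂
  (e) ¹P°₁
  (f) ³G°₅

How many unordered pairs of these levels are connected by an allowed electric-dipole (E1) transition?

(a)–(b): allowed.
(a)–(c): forbidden (ΔS, ΔL).
(a)–(d): allowed.
(a)–(e): allowed.
(a)–(f): forbidden (ΔS, ΔL, ΔJ).
(b)–(c): forbidden (parity, ΔS, ΔL, ΔJ).
(b)–(d): forbidden (parity).
(b)–(e): forbidden (parity, ΔL, ΔJ).
(b)–(f): forbidden (parity, ΔS, ΔJ).
(c)–(d): forbidden (parity, ΔS, ΔL).
(c)–(e): forbidden (parity, ΔS).
(c)–(f): forbidden (parity, ΔL, ΔJ).
(d)–(e): forbidden (parity).
(d)–(f): forbidden (parity, ΔS, ΔL, ΔJ).
(e)–(f): forbidden (parity, ΔS, ΔL, ΔJ).
Allowed pairs: 3 of 15.

3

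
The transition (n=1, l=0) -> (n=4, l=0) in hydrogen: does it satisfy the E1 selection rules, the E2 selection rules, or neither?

neither

Δl = 0 − 0 = +0; l_i + l_f = 0.
E1 (Δl = ±1): not satisfied.
E2 (Δl = 0,±2, l_i+l_f ≥ 2): not satisfied.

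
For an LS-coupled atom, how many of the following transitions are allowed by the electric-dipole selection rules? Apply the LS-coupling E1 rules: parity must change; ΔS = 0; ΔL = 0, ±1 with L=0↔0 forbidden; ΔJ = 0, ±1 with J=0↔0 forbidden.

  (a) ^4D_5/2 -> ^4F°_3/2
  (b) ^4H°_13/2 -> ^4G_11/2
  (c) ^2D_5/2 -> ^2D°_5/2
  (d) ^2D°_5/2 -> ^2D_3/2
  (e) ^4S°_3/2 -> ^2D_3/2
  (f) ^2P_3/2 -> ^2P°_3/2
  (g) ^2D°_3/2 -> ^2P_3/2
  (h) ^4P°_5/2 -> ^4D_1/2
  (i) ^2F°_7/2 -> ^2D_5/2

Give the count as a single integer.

7

(a) allowed
(b) allowed
(c) allowed
(d) allowed
(e) forbidden (ΔS, ΔL fail)
(f) allowed
(g) allowed
(h) forbidden (ΔJ fails)
(i) allowed
Total allowed: 7 of 9.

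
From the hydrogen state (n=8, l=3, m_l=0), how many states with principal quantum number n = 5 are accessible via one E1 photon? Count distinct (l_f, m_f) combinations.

E1 requires Δl = ±1, so l_f ∈ {2, 4}; with 0 ≤ l_f ≤ n_f−1 = 4, the allowed l_f values are {2, 4}.
For l_f = 2: m_f ∈ {m_i−1, m_i, m_i+1} ∩ [−2, 2] = {-1, 0, 1} → 3 states.
For l_f = 4: m_f ∈ {m_i−1, m_i, m_i+1} ∩ [−4, 4] = {-1, 0, 1} → 3 states.
Total: 6.

6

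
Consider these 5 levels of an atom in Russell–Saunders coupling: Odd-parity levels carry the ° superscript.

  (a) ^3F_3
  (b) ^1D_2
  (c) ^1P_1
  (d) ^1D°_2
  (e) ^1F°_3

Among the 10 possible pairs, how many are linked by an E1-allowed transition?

(a)–(b): forbidden (parity, ΔS).
(a)–(c): forbidden (parity, ΔS, ΔL, ΔJ).
(a)–(d): forbidden (ΔS).
(a)–(e): forbidden (ΔS).
(b)–(c): forbidden (parity).
(b)–(d): allowed.
(b)–(e): allowed.
(c)–(d): allowed.
(c)–(e): forbidden (ΔL, ΔJ).
(d)–(e): forbidden (parity).
Allowed pairs: 3 of 10.

3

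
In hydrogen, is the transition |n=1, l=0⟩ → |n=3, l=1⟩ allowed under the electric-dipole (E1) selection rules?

allowed

Δl = 1 − 0 = +1; the E1 rule Δl = ±1 is passes.
All E1 selection rules are satisfied.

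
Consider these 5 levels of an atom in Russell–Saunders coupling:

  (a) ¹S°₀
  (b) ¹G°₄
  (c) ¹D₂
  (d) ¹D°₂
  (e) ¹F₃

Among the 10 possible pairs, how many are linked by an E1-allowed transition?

(a)–(b): forbidden (parity, ΔL, ΔJ).
(a)–(c): forbidden (ΔL, ΔJ).
(a)–(d): forbidden (parity, ΔL, ΔJ).
(a)–(e): forbidden (ΔL, ΔJ).
(b)–(c): forbidden (ΔL, ΔJ).
(b)–(d): forbidden (parity, ΔL, ΔJ).
(b)–(e): allowed.
(c)–(d): allowed.
(c)–(e): forbidden (parity).
(d)–(e): allowed.
Allowed pairs: 3 of 10.

3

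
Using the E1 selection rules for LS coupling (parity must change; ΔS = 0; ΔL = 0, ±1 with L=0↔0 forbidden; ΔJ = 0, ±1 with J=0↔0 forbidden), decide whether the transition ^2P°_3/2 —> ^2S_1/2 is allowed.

allowed

Parity must change: odd → even — passes.
ΔS = 0: S: 1/2 → 1/2 — passes.
ΔL = 0, ±1 (not L=0↔0): L: 1 → 0, ΔL = -1 — passes.
ΔJ = 0, ±1 (not J=0↔0): J: 3/2 → 1/2, ΔJ = -1 — passes.
All four E1 rules are satisfied.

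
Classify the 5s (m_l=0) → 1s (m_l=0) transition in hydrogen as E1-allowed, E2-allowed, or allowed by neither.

neither

Δl = 0 − 0 = +0; l_i + l_f = 0.
Δm_l = +0.
E1 (Δl = ±1, |Δm_l| ≤ 1): not satisfied.
E2 (Δl = 0,±2, l_i+l_f ≥ 2, |Δm_l| ≤ 2): not satisfied.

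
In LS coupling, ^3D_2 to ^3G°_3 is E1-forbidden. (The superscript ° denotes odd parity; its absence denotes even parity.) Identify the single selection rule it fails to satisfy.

Reading off the term symbols: S 1→1, L 2→4, J 2→3, parity even→odd.
Parity must change: even → odd — satisfied.
ΔS = 0: S: 1 → 1 — satisfied.
ΔL = 0, ±1 (not L=0↔0): L: 2 → 4, ΔL = +2 — violated.
ΔJ = 0, ±1 (not J=0↔0): J: 2 → 3, ΔJ = +1 — satisfied.

the ΔL = 0, ±1 rule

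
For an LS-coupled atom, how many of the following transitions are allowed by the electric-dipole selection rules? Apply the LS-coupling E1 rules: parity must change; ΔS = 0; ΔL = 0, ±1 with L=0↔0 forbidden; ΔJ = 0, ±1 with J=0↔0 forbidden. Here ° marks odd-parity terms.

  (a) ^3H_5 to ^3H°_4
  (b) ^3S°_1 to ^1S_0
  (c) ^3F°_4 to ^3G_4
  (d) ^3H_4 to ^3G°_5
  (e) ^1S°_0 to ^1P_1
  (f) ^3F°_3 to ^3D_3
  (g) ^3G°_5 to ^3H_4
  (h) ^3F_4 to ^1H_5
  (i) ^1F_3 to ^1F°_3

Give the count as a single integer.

(a) allowed
(b) forbidden (ΔS, ΔL fail)
(c) allowed
(d) allowed
(e) allowed
(f) allowed
(g) allowed
(h) forbidden (parity, ΔS, ΔL fail)
(i) allowed
Total allowed: 7 of 9.

7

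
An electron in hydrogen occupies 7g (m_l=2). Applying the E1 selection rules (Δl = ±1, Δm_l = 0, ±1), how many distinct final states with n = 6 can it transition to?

6

E1 requires Δl = ±1, so l_f ∈ {3, 5}; with 0 ≤ l_f ≤ n_f−1 = 5, the allowed l_f values are {3, 5}.
For l_f = 3: m_f ∈ {m_i−1, m_i, m_i+1} ∩ [−3, 3] = {1, 2, 3} → 3 states.
For l_f = 5: m_f ∈ {m_i−1, m_i, m_i+1} ∩ [−5, 5] = {1, 2, 3} → 3 states.
Total: 6.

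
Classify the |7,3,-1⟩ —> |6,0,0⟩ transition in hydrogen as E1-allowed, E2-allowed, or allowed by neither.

Δl = 0 − 3 = -3; l_i + l_f = 3.
Δm_l = +1.
E1 (Δl = ±1, |Δm_l| ≤ 1): not satisfied.
E2 (Δl = 0,±2, l_i+l_f ≥ 2, |Δm_l| ≤ 2): not satisfied.

neither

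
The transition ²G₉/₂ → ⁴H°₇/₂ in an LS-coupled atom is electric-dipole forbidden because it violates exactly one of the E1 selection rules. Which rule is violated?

Initial level: S=1/2, L=4, J=9/2, parity even. Final level: S=3/2, L=5, J=7/2, parity odd.
Parity must change: even → odd — satisfied.
ΔS = 0: S: 1/2 → 3/2 — violated.
ΔL = 0, ±1 (not L=0↔0): L: 4 → 5, ΔL = +1 — satisfied.
ΔJ = 0, ±1 (not J=0↔0): J: 9/2 → 7/2, ΔJ = -1 — satisfied.

the ΔS = 0 rule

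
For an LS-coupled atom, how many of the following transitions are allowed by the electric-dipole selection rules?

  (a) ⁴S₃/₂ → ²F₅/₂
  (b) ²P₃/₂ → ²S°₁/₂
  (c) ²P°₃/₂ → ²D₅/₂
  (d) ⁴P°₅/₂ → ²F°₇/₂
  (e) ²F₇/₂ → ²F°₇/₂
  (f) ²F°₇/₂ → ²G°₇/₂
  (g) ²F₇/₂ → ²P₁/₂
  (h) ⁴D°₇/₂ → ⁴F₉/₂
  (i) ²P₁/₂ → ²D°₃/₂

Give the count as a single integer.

(a) forbidden (parity, ΔS, ΔL fail)
(b) allowed
(c) allowed
(d) forbidden (parity, ΔS, ΔL fail)
(e) allowed
(f) forbidden (parity fails)
(g) forbidden (parity, ΔL, ΔJ fail)
(h) allowed
(i) allowed
Total allowed: 5 of 9.

5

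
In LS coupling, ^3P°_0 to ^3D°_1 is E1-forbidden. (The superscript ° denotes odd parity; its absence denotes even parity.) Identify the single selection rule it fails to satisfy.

parity

Initial level: S=1, L=1, J=0, parity odd. Final level: S=1, L=2, J=1, parity odd.
Parity must change: odd → odd — violated.
ΔL = 0, ±1 (not L=0↔0): L: 1 → 2, ΔL = +1 — satisfied.
ΔS = 0: S: 1 → 1 — satisfied.
ΔJ = 0, ±1 (not J=0↔0): J: 0 → 1, ΔJ = +1 — satisfied.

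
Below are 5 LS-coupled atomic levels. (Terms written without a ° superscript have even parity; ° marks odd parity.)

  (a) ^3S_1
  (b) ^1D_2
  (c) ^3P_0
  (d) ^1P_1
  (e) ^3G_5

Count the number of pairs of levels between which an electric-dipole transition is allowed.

0

(a)–(b): forbidden (parity, ΔS, ΔL).
(a)–(c): forbidden (parity).
(a)–(d): forbidden (parity, ΔS).
(a)–(e): forbidden (parity, ΔL, ΔJ).
(b)–(c): forbidden (parity, ΔS, ΔJ).
(b)–(d): forbidden (parity).
(b)–(e): forbidden (parity, ΔS, ΔL, ΔJ).
(c)–(d): forbidden (parity, ΔS).
(c)–(e): forbidden (parity, ΔL, ΔJ).
(d)–(e): forbidden (parity, ΔS, ΔL, ΔJ).
Allowed pairs: 0 of 10.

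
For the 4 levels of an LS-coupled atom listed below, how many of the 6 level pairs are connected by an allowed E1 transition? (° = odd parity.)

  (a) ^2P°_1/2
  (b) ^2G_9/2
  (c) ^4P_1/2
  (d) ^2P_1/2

(a)–(b): forbidden (ΔL, ΔJ).
(a)–(c): forbidden (ΔS).
(a)–(d): allowed.
(b)–(c): forbidden (parity, ΔS, ΔL, ΔJ).
(b)–(d): forbidden (parity, ΔL, ΔJ).
(c)–(d): forbidden (parity, ΔS).
Allowed pairs: 1 of 6.

1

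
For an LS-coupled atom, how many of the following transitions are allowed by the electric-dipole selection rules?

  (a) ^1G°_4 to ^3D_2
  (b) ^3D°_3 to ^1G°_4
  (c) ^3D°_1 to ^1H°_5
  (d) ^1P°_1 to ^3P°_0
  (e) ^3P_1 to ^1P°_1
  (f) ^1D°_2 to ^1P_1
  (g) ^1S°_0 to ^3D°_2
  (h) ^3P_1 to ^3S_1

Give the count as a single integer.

(a) forbidden (ΔS, ΔL, ΔJ fail)
(b) forbidden (parity, ΔS, ΔL fail)
(c) forbidden (parity, ΔS, ΔL, ΔJ fail)
(d) forbidden (parity, ΔS fail)
(e) forbidden (ΔS fails)
(f) allowed
(g) forbidden (parity, ΔS, ΔL, ΔJ fail)
(h) forbidden (parity fails)
Total allowed: 1 of 8.

1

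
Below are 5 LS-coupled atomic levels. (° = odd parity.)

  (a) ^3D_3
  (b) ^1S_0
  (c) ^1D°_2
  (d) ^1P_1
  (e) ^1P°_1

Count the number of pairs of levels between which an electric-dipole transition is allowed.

3

(a)–(b): forbidden (parity, ΔS, ΔL, ΔJ).
(a)–(c): forbidden (ΔS).
(a)–(d): forbidden (parity, ΔS, ΔJ).
(a)–(e): forbidden (ΔS, ΔJ).
(b)–(c): forbidden (ΔL, ΔJ).
(b)–(d): forbidden (parity).
(b)–(e): allowed.
(c)–(d): allowed.
(c)–(e): forbidden (parity).
(d)–(e): allowed.
Allowed pairs: 3 of 10.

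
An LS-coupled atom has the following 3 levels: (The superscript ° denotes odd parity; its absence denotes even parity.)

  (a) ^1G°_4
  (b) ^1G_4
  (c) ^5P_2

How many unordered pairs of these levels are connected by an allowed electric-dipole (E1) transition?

1

(a)–(b): allowed.
(a)–(c): forbidden (ΔS, ΔL, ΔJ).
(b)–(c): forbidden (parity, ΔS, ΔL, ΔJ).
Allowed pairs: 1 of 3.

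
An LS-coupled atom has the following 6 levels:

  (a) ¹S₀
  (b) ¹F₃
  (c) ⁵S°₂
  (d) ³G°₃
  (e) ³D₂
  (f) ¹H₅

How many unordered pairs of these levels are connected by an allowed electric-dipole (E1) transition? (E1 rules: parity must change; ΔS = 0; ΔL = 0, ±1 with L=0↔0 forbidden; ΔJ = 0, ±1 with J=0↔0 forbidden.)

(a)–(b): forbidden (parity, ΔL, ΔJ).
(a)–(c): forbidden (ΔS, ΔL, ΔJ).
(a)–(d): forbidden (ΔS, ΔL, ΔJ).
(a)–(e): forbidden (parity, ΔS, ΔL, ΔJ).
(a)–(f): forbidden (parity, ΔL, ΔJ).
(b)–(c): forbidden (ΔS, ΔL).
(b)–(d): forbidden (ΔS).
(b)–(e): forbidden (parity, ΔS).
(b)–(f): forbidden (parity, ΔL, ΔJ).
(c)–(d): forbidden (parity, ΔS, ΔL).
(c)–(e): forbidden (ΔS, ΔL).
(c)–(f): forbidden (ΔS, ΔL, ΔJ).
(d)–(e): forbidden (ΔL).
(d)–(f): forbidden (ΔS, ΔJ).
(e)–(f): forbidden (parity, ΔS, ΔL, ΔJ).
Allowed pairs: 0 of 15.

0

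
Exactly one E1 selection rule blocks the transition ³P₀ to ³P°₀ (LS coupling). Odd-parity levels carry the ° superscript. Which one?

Parity must change: even → odd — passes.
ΔL = 0, ±1 (not L=0↔0): L: 1 → 1, ΔL = +0 — passes.
ΔS = 0: S: 1 → 1 — passes.
ΔJ = 0, ±1 (not J=0↔0): J: 0 → 0, ΔJ = +0 — fails.

the J=0 ↔ J=0 exclusion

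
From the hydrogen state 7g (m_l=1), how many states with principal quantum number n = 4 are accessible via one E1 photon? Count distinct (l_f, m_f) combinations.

E1 requires Δl = ±1, so l_f ∈ {3, 5}; with 0 ≤ l_f ≤ n_f−1 = 3, the allowed l_f values are {3}.
For l_f = 3: m_f ∈ {m_i−1, m_i, m_i+1} ∩ [−3, 3] = {0, 1, 2} → 3 states.
Total: 3.

3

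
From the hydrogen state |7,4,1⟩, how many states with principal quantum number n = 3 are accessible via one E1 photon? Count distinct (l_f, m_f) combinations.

0

E1 requires l_f ∈ {3, 5}, but neither lies in [0, 2], so no final state is reachable.
Total: 0.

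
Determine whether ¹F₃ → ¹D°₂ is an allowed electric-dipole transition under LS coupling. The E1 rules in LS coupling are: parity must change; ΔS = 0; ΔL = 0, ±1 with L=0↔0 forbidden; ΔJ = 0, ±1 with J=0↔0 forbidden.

Reading off the term symbols: S 0→0, L 3→2, J 3→2, parity even→odd.
Parity must change: even → odd — passes.
ΔS = 0: S: 0 → 0 — passes.
ΔJ = 0, ±1 (not J=0↔0): J: 3 → 2, ΔJ = -1 — passes.
ΔL = 0, ±1 (not L=0↔0): L: 3 → 2, ΔL = -1 — passes.
All four E1 rules are satisfied.

allowed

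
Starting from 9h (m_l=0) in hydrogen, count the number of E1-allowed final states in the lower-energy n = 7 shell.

6

E1 requires Δl = ±1, so l_f ∈ {4, 6}; with 0 ≤ l_f ≤ n_f−1 = 6, the allowed l_f values are {4, 6}.
For l_f = 4: m_f ∈ {m_i−1, m_i, m_i+1} ∩ [−4, 4] = {-1, 0, 1} → 3 states.
For l_f = 6: m_f ∈ {m_i−1, m_i, m_i+1} ∩ [−6, 6] = {-1, 0, 1} → 3 states.
Total: 6.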